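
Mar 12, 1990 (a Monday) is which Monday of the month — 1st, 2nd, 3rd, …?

2nd

Day 12 falls in week ⌈12/7⌉ of the month.
Days 1–7 hold the 1st Monday, 8–14 the 2nd, 15–21 the 3rd, 22–28 the 4th, 29–31 the 5th.
12 is in the range for the 2nd.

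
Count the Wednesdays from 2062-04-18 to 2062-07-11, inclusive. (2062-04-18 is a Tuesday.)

2062-04-18 is a Tuesday; the first Wednesday on or after it is 2062-04-19 (1 day later).
From 2062-04-19 to 2062-07-11: 11 + 31 + 30 + 11 = 83 days (rest of April, May, June, July).
83 ÷ 7 = 11 full weeks with remainder 6, so 11 more Wednesdays after the first → 12.

12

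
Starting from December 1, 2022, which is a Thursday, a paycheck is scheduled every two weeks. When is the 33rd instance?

February 22, 2024

The 33rd occurrence is 32 intervals after the first: 32 × 14 = 448 days after December 1, 2022.
December has 31 days — 30 days to the end of December leaves 418.
2023 has 365 days (53 left).
January has 31 days (22 left).
22 days into February → February 22, 2024.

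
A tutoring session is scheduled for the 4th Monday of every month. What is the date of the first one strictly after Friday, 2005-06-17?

2005-06-27

June 2005 starts on a Wednesday; its first Monday is the 6th, so the 4th Monday is the 27th — 2005-06-27.
2005-06-27 is after 2005-06-17, so that is the next one.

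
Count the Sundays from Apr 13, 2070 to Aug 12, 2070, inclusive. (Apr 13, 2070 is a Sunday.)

Apr 13, 2070 is a Sunday; the first Sunday on or after it is Apr 13, 2070.
From Apr 13, 2070 to Aug 12, 2070: 17 + 31 + 30 + 31 + 12 = 121 days (rest of Apr, May, Jun, Jul, Aug).
121 ÷ 7 = 17 full weeks with remainder 2, so 17 more Sundays after the first → 18.

18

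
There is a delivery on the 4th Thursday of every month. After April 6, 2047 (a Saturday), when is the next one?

April 2047 starts on a Monday; its first Thursday is the 4th, so the 4th Thursday is the 25th — April 25, 2047.
April 25, 2047 is after April 6, 2047, so that is the next one.

April 25, 2047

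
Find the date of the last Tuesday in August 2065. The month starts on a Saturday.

August 2065 begins on a Saturday, so the first Tuesday is August 4 (3 days later).
August 2065 has 31 days. Adding weeks: 4, 11, 18, 25 — the last one ≤ 31 is the 25th.

2065-08-25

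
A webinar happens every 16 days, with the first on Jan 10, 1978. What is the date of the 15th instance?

Aug 22, 1978

The 15th occurrence is 14 intervals after the first: 14 × 16 = 224 days after Jan 10, 1978.
Jan has 31 days — 21 days to the end of Jan leaves 203.
Feb has 28 days (175 left).
Mar has 31 days (144 left).
Apr has 30 days (114 left).
May has 31 days (83 left).
Jun has 30 days (53 left).
Jul has 31 days (22 left).
22 days into Aug → Aug 22, 1978.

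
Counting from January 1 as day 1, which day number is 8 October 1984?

282

Days in months before October: 31 + 29 + 31 + 30 + 31 + 30 + 31 + 31 + 30 = 274.
Plus 8 days into October → day 282.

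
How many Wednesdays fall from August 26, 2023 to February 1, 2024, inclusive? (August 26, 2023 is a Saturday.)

August 26, 2023 is a Saturday; the first Wednesday on or after it is August 30, 2023 (4 days later).
From August 30, 2023 to February 1, 2024: 1 + 30 + 31 + 30 + 31 + 31 + 1 = 155 days (rest of August, September, October, November, December, January, February).
155 ÷ 7 = 22 full weeks with remainder 1, so 22 more Wednesdays after the first → 23.

23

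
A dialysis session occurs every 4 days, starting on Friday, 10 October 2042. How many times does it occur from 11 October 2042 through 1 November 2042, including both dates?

Occurrences land 4·i days after 10 October 2042 for i = 0, 1, 2, …
11 October 2042 is 1 day after the start; 1 ÷ 4 = 0 remainder 1; since the remainder is 1, round up to i = 1. First occurrence in the window: #2 on 14 October 2042 (1×4 = 4 days in).
1 November 2042 is 22 days after the start; 22 ÷ 4 = 5 remainder 2. Last occurrence in the window: #6 on 30 October 2042.
Occurrences #2 through #6: 5 in total.

5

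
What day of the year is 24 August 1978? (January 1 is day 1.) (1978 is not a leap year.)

236

Days in months before August: 31 + 28 + 31 + 30 + 31 + 30 + 31 = 212.
Plus 24 days into August → day 236.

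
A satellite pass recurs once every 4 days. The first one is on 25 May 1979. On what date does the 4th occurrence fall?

The 4th occurrence is 3 intervals after the first: 3 × 4 = 12 days after 25 May 1979.
May has 31 days — 6 days to the end of May leaves 6.
6 days into June → 6 June 1979.

6 June 1979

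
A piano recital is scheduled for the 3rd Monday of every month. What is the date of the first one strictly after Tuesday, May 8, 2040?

May 2040 starts on a Tuesday; its first Monday is the 7th, so the 3rd Monday is the 21st — May 21, 2040.
May 21, 2040 is after May 8, 2040, so that is the next one.

May 21, 2040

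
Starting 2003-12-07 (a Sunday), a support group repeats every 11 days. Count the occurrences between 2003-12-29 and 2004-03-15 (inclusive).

Occurrences land 11·i days after 2003-12-07 for i = 0, 1, 2, …
2003-12-29 is 22 days after the start; 22 ÷ 11 = 2 remainder 0. First occurrence in the window: #3 on 2003-12-29 (2×11 = 22 days in).
2004-03-15 is 99 days after the start; 99 ÷ 11 = 9 remainder 0. Last occurrence in the window: #10 on 2004-03-15.
Occurrences #3 through #10: 8 in total.

8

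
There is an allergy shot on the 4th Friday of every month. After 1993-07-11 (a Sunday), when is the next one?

1993-07-23

July 1993 starts on a Thursday; its first Friday is the 2nd, so the 4th Friday is the 23rd — 1993-07-23.
1993-07-23 is after 1993-07-11, so that is the next one.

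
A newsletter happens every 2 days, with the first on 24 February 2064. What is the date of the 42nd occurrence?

16 May 2064

The 42nd occurrence is 41 intervals after the first: 41 × 2 = 82 days after 24 February 2064.
February has 29 days — 5 days to the end of February leaves 77.
March has 31 days (46 left).
April has 30 days (16 left).
16 days into May → 16 May 2064.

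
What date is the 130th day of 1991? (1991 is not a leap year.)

January has 31 days (130 − 31 = 99 remain).
February has 28 days (99 − 28 = 71 remain).
March has 31 days (71 − 31 = 40 remain).
April has 30 days (40 − 30 = 10 remain).
10 into May → May 10.

1991-05-10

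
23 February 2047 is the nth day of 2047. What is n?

Days in months before February: 31 = 31.
Plus 23 days into February → day 54.

54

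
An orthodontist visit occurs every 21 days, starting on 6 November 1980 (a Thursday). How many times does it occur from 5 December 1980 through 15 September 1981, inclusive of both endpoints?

Occurrences land 21·i days after 6 November 1980 for i = 0, 1, 2, …
5 December 1980 is 29 days after the start; 29 ÷ 21 = 1 remainder 8; since the remainder is 8, round up to i = 2. First occurrence in the window: #3 on 18 December 1980 (2×21 = 42 days in).
15 September 1981 is 313 days after the start; 313 ÷ 21 = 14 remainder 19. Last occurrence in the window: #15 on 27 August 1981.
Occurrences #3 through #15: 13 in total.

13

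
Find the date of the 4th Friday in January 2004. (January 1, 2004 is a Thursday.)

23 January 2004

January 2004 begins on a Thursday, so the first Friday is January 2 (1 day later).
The 4th Friday is 3 weeks later: 2 + 21 = 23.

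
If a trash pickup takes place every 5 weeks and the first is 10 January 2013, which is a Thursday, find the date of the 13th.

6 March 2014

The 13th occurrence is 12 intervals after the first: 12 × 35 = 420 days after 10 January 2013.
January has 31 days — 21 days to the end of January leaves 399.
February has 28 days (371 left).
March has 31 days (340 left).
April has 30 days (310 left).
May has 31 days (279 left).
June has 30 days (249 left).
July has 31 days (218 left).
August has 31 days (187 left).
September has 30 days (157 left).
October has 31 days (126 left).
November has 30 days (96 left).
December has 31 days (65 left).
January has 31 days (34 left).
February has 28 days (6 left).
6 days into March → 6 March 2014.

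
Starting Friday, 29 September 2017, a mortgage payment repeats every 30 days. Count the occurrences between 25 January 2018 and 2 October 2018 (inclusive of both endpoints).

Occurrences land 30·i days after 29 September 2017 for i = 0, 1, 2, …
25 January 2018 is 118 days after the start; 118 ÷ 30 = 3 remainder 28; since the remainder is 28, round up to i = 4. First occurrence in the window: #5 on 27 January 2018 (4×30 = 120 days in).
2 October 2018 is 368 days after the start; 368 ÷ 30 = 12 remainder 8. Last occurrence in the window: #13 on 24 September 2018.
Occurrences #5 through #13: 9 in total.

9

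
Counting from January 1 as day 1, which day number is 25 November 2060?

330

Days in months before November: 31 + 29 + 31 + 30 + 31 + 30 + 31 + 31 + 30 + 31 = 305.
Plus 25 days into November → day 330.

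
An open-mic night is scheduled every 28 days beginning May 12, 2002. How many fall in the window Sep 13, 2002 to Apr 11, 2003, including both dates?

7

Occurrences land 28·i days after May 12, 2002 for i = 0, 1, 2, …
Sep 13, 2002 is 124 days after the start; 124 ÷ 28 = 4 remainder 12; since the remainder is 12, round up to i = 5. First occurrence in the window: #6 on Sep 29, 2002 (5×28 = 140 days in).
Apr 11, 2003 is 334 days after the start; 334 ÷ 28 = 11 remainder 26. Last occurrence in the window: #12 on Mar 16, 2003.
Occurrences #6 through #12: 7 in total.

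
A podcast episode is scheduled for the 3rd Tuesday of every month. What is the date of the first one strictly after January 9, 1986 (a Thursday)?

January 1986 starts on a Wednesday; its first Tuesday is the 7th, so the 3rd Tuesday is the 21st — January 21, 1986.
January 21, 1986 is after January 9, 1986, so that is the next one.

January 21, 1986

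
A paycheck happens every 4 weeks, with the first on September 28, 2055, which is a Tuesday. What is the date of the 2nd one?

October 26, 2055

The 2nd occurrence is 1 interval after the first: 1 × 28 = 28 days after September 28, 2055.
September has 30 days — 2 days to the end of September leaves 26.
26 days into October → October 26, 2055.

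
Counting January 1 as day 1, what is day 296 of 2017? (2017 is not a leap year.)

23 October 2017

January has 31 days (296 − 31 = 265 remain).
February has 28 days (265 − 28 = 237 remain).
March has 31 days (237 − 31 = 206 remain).
April has 30 days (206 − 30 = 176 remain).
May has 31 days (176 − 31 = 145 remain).
June has 30 days (145 − 30 = 115 remain).
July has 31 days (115 − 31 = 84 remain).
August has 31 days (84 − 31 = 53 remain).
September has 30 days (53 − 30 = 23 remain).
23 into October → October 23.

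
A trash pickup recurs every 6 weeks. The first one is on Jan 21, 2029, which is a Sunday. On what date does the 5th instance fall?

Jul 8, 2029

The 5th occurrence is 4 intervals after the first: 4 × 42 = 168 days after Jan 21, 2029.
Jan has 31 days — 10 days to the end of Jan leaves 158.
Feb has 28 days (130 left).
Mar has 31 days (99 left).
Apr has 30 days (69 left).
May has 31 days (38 left).
Jun has 30 days (8 left).
8 days into Jul → Jul 8, 2029.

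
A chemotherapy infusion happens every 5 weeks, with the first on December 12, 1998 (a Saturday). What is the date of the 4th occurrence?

The 4th occurrence is 3 intervals after the first: 3 × 35 = 105 days after December 12, 1998.
December has 31 days — 19 days to the end of December leaves 86.
January has 31 days (55 left).
February has 28 days (27 left).
27 days into March → March 27, 1999.

March 27, 1999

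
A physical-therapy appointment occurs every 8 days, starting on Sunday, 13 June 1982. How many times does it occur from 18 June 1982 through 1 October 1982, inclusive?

Occurrences land 8·i days after 13 June 1982 for i = 0, 1, 2, …
18 June 1982 is 5 days after the start; 5 ÷ 8 = 0 remainder 5; since the remainder is 5, round up to i = 1. First occurrence in the window: #2 on 21 June 1982 (1×8 = 8 days in).
1 October 1982 is 110 days after the start; 110 ÷ 8 = 13 remainder 6. Last occurrence in the window: #14 on 25 September 1982.
Occurrences #2 through #14: 13 in total.

13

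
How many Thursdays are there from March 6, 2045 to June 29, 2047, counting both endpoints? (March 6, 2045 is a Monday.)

March 6, 2045 is a Monday; the first Thursday on or after it is March 9, 2045 (3 days later).
From March 9, 2045 to June 29, 2047: 297 + 365 + 180 = 842 days (rest of 2045, 2046, to June 29, 2047 in 2047).
842 ÷ 7 = 120 full weeks with remainder 2, so 120 more Thursdays after the first → 121.

121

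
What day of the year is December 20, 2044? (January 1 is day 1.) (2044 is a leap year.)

Days in months before December: 31 + 29 + 31 + 30 + 31 + 30 + 31 + 31 + 30 + 31 + 30 = 335.
Plus 20 days into December → day 355.

355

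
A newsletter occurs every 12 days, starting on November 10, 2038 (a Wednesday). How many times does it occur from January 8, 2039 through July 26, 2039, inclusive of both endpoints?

Occurrences land 12·i days after November 10, 2038 for i = 0, 1, 2, …
January 8, 2039 is 59 days after the start; 59 ÷ 12 = 4 remainder 11; since the remainder is 11, round up to i = 5. First occurrence in the window: #6 on January 9, 2039 (5×12 = 60 days in).
July 26, 2039 is 258 days after the start; 258 ÷ 12 = 21 remainder 6. Last occurrence in the window: #22 on July 20, 2039.
Occurrences #6 through #22: 17 in total.

17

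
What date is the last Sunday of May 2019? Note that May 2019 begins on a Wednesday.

May 26, 2019

May 2019 begins on a Wednesday, so the first Sunday is May 5 (4 days later).
May 2019 has 31 days. Adding weeks: 5, 12, 19, 26 — the last one ≤ 31 is the 26th.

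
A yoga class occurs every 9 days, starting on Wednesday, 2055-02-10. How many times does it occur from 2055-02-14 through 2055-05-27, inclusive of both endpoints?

11

Occurrences land 9·i days after 2055-02-10 for i = 0, 1, 2, …
2055-02-14 is 4 days after the start; 4 ÷ 9 = 0 remainder 4; since the remainder is 4, round up to i = 1. First occurrence in the window: #2 on 2055-02-19 (1×9 = 9 days in).
2055-05-27 is 106 days after the start; 106 ÷ 9 = 11 remainder 7. Last occurrence in the window: #12 on 2055-05-20.
Occurrences #2 through #12: 11 in total.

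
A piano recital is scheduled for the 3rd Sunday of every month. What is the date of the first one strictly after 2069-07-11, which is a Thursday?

July 2069 starts on a Monday; its first Sunday is the 7th, so the 3rd Sunday is the 21st — 2069-07-21.
2069-07-21 is after 2069-07-11, so that is the next one.

2069-07-21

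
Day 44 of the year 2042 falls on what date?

Feb 13, 2042

Jan has 31 days (44 − 31 = 13 remain).
13 into Feb → Feb 13.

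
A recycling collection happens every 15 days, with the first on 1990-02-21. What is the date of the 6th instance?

1990-05-07

The 6th occurrence is 5 intervals after the first: 5 × 15 = 75 days after 1990-02-21.
February has 28 days — 7 days to the end of February leaves 68.
March has 31 days (37 left).
April has 30 days (7 left).
7 days into May → 1990-05-07.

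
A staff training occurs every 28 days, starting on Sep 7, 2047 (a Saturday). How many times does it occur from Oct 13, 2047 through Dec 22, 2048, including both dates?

Occurrences land 28·i days after Sep 7, 2047 for i = 0, 1, 2, …
Oct 13, 2047 is 36 days after the start; 36 ÷ 28 = 1 remainder 8; since the remainder is 8, round up to i = 2. First occurrence in the window: #3 on Nov 2, 2047 (2×28 = 56 days in).
Dec 22, 2048 is 472 days after the start; 472 ÷ 28 = 16 remainder 24. Last occurrence in the window: #17 on Nov 28, 2048.
Occurrences #3 through #17: 15 in total.

15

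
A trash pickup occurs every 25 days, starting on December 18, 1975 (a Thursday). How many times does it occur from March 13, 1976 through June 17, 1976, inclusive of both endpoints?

4

Occurrences land 25·i days after December 18, 1975 for i = 0, 1, 2, …
March 13, 1976 is 86 days after the start; 86 ÷ 25 = 3 remainder 11; since the remainder is 11, round up to i = 4. First occurrence in the window: #5 on March 27, 1976 (4×25 = 100 days in).
June 17, 1976 is 182 days after the start; 182 ÷ 25 = 7 remainder 7. Last occurrence in the window: #8 on June 10, 1976.
Occurrences #5 through #8: 4 in total.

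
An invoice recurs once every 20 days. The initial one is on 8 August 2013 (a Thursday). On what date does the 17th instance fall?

The 17th occurrence is 16 intervals after the first: 16 × 20 = 320 days after 8 August 2013.
August has 31 days — 23 days to the end of August leaves 297.
September has 30 days (267 left).
October has 31 days (236 left).
November has 30 days (206 left).
December has 31 days (175 left).
January has 31 days (144 left).
February has 28 days (116 left).
March has 31 days (85 left).
April has 30 days (55 left).
May has 31 days (24 left).
24 days into June → 24 June 2014.

24 June 2014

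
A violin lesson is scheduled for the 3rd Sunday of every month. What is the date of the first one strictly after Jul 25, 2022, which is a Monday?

Aug 21, 2022

Jul 2022 starts on a Friday; its first Sunday is the 3rd, so the 3rd Sunday is the 17th — Jul 17, 2022.
That is not after Jul 25, 2022, so look at Aug 2022.
Aug 2022 starts on a Monday; its first Sunday is the 7th, so the 3rd Sunday is the 21st — Aug 21, 2022.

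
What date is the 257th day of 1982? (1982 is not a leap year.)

1982-09-14

January has 31 days (257 − 31 = 226 remain).
February has 28 days (226 − 28 = 198 remain).
March has 31 days (198 − 31 = 167 remain).
April has 30 days (167 − 30 = 137 remain).
May has 31 days (137 − 31 = 106 remain).
June has 30 days (106 − 30 = 76 remain).
July has 31 days (76 − 31 = 45 remain).
August has 31 days (45 − 31 = 14 remain).
14 into September → September 14.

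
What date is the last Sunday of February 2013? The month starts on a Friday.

February 2013 begins on a Friday, so the first Sunday is February 3 (2 days later).
February 2013 has 28 days. Adding weeks: 3, 10, 17, 24 — the last one ≤ 28 is the 24th.

February 24, 2013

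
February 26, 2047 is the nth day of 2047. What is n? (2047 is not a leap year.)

Days in months before February: 31 = 31.
Plus 26 days into February → day 57.

57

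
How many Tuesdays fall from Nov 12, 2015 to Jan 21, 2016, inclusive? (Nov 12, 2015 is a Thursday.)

Nov 12, 2015 is a Thursday; the first Tuesday on or after it is Nov 17, 2015 (5 days later).
From Nov 17, 2015 to Jan 21, 2016: 13 + 31 + 21 = 65 days (rest of Nov, Dec, Jan).
65 ÷ 7 = 9 full weeks with remainder 2, so 9 more Tuesdays after the first → 10.

10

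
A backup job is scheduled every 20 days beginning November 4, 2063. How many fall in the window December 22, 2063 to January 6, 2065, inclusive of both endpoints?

19

Occurrences land 20·i days after November 4, 2063 for i = 0, 1, 2, …
December 22, 2063 is 48 days after the start; 48 ÷ 20 = 2 remainder 8; since the remainder is 8, round up to i = 3. First occurrence in the window: #4 on January 3, 2064 (3×20 = 60 days in).
January 6, 2065 is 429 days after the start; 429 ÷ 20 = 21 remainder 9. Last occurrence in the window: #22 on December 28, 2064.
Occurrences #4 through #22: 19 in total.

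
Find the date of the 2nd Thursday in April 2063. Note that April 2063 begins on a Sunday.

April 2063 begins on a Sunday, so the first Thursday is April 5 (4 days later).
The 2nd Thursday is 1 weeks later: 5 + 7 = 12.

2063-04-12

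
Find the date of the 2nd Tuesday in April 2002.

2002-04-09

April 2002 begins on a Monday, so the first Tuesday is April 2 (1 day later).
The 2nd Tuesday is 1 weeks later: 2 + 7 = 9.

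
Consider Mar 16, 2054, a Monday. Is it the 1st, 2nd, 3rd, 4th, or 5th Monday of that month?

3rd

Day 16 falls in week ⌈16/7⌉ of the month.
Days 1–7 hold the 1st Monday, 8–14 the 2nd, 15–21 the 3rd, 22–28 the 4th, 29–31 the 5th.
16 is in the range for the 3rd.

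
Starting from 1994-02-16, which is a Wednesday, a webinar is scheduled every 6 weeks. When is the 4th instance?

1994-06-22

The 4th occurrence is 3 intervals after the first: 3 × 42 = 126 days after 1994-02-16.
February has 28 days — 12 days to the end of February leaves 114.
March has 31 days (83 left).
April has 30 days (53 left).
May has 31 days (22 left).
22 days into June → 1994-06-22.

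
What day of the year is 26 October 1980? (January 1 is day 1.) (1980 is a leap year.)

300

Days in months before October: 31 + 29 + 31 + 30 + 31 + 30 + 31 + 31 + 30 = 274.
Plus 26 days into October → day 300.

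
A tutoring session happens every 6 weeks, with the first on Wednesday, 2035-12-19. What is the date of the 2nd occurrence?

2036-01-30

The 2nd occurrence is 1 interval after the first: 1 × 42 = 42 days after 2035-12-19.
December has 31 days — 12 days to the end of December leaves 30.
30 days into January → 2036-01-30.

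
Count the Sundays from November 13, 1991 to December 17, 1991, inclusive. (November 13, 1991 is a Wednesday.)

November 13, 1991 is a Wednesday; the first Sunday on or after it is November 17, 1991 (4 days later).
From November 17, 1991 to December 17, 1991: 13 + 17 = 30 days (rest of November, December).
30 ÷ 7 = 4 full weeks with remainder 2, so 4 more Sundays after the first → 5.

5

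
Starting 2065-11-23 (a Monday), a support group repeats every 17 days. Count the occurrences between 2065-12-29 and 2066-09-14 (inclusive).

15

Occurrences land 17·i days after 2065-11-23 for i = 0, 1, 2, …
2065-12-29 is 36 days after the start; 36 ÷ 17 = 2 remainder 2; since the remainder is 2, round up to i = 3. First occurrence in the window: #4 on 2066-01-13 (3×17 = 51 days in).
2066-09-14 is 295 days after the start; 295 ÷ 17 = 17 remainder 6. Last occurrence in the window: #18 on 2066-09-08.
Occurrences #4 through #18: 15 in total.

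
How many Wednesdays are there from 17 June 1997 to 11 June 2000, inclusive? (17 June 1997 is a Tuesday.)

156

17 June 1997 is a Tuesday; the first Wednesday on or after it is 18 June 1997 (1 day later).
From 18 June 1997 to 11 June 2000: 196 + 365 + 365 + 163 = 1089 days (rest of 1997, 1998, 1999, to 11 June 2000 in 2000).
1089 ÷ 7 = 155 full weeks with remainder 4, so 155 more Wednesdays after the first → 156.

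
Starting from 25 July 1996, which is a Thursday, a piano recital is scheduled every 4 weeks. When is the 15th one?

The 15th occurrence is 14 intervals after the first: 14 × 28 = 392 days after 25 July 1996.
July has 31 days — 6 days to the end of July leaves 386.
August has 31 days (355 left).
September has 30 days (325 left).
October has 31 days (294 left).
November has 30 days (264 left).
December has 31 days (233 left).
January has 31 days (202 left).
February has 28 days (174 left).
March has 31 days (143 left).
April has 30 days (113 left).
May has 31 days (82 left).
June has 30 days (52 left).
July has 31 days (21 left).
21 days into August → 21 August 1997.

21 August 1997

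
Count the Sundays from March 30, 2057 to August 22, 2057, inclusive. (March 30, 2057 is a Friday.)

March 30, 2057 is a Friday; the first Sunday on or after it is April 1, 2057 (2 days later).
From April 1, 2057 to August 22, 2057: 29 + 31 + 30 + 31 + 22 = 143 days (rest of April, May, June, July, August).
143 ÷ 7 = 20 full weeks with remainder 3, so 20 more Sundays after the first → 21.

21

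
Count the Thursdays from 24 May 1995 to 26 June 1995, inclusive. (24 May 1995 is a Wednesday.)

5

24 May 1995 is a Wednesday; the first Thursday on or after it is 25 May 1995 (1 day later).
From 25 May 1995 to 26 June 1995: 6 + 26 = 32 days (rest of May, June).
32 ÷ 7 = 4 full weeks with remainder 4, so 4 more Thursdays after the first → 5.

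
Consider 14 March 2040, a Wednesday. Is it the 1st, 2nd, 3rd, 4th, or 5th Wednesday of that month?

Day 14 falls in week ⌈14/7⌉ of the month.
Days 1–7 hold the 1st Wednesday, 8–14 the 2nd, 15–21 the 3rd, 22–28 the 4th, 29–31 the 5th.
14 is in the range for the 2nd.

2nd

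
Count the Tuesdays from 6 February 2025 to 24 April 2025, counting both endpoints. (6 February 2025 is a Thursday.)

6 February 2025 is a Thursday; the first Tuesday on or after it is 11 February 2025 (5 days later).
From 11 February 2025 to 24 April 2025: 17 + 31 + 24 = 72 days (rest of February, March, April).
72 ÷ 7 = 10 full weeks with remainder 2, so 10 more Tuesdays after the first → 11.

11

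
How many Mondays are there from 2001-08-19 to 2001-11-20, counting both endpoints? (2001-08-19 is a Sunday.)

2001-08-19 is a Sunday; the first Monday on or after it is 2001-08-20 (1 day later).
From 2001-08-20 to 2001-11-20: 11 + 30 + 31 + 20 = 92 days (rest of August, September, October, November).
92 ÷ 7 = 13 full weeks with remainder 1, so 13 more Mondays after the first → 14.

14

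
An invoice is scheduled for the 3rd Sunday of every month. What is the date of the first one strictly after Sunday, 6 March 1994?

20 March 1994

March 1994 starts on a Tuesday; its first Sunday is the 6th, so the 3rd Sunday is the 20th — 20 March 1994.
20 March 1994 is after 6 March 1994, so that is the next one.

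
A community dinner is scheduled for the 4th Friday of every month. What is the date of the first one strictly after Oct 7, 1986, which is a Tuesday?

Oct 24, 1986

Oct 1986 starts on a Wednesday; its first Friday is the 3rd, so the 4th Friday is the 24th — Oct 24, 1986.
Oct 24, 1986 is after Oct 7, 1986, so that is the next one.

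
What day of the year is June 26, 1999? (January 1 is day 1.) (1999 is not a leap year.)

Days in months before June: 31 + 28 + 31 + 30 + 31 = 151.
Plus 26 days into June → day 177.

177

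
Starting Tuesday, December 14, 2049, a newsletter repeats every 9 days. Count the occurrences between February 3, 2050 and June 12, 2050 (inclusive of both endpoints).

15

Occurrences land 9·i days after December 14, 2049 for i = 0, 1, 2, …
February 3, 2050 is 51 days after the start; 51 ÷ 9 = 5 remainder 6; since the remainder is 6, round up to i = 6. First occurrence in the window: #7 on February 6, 2050 (6×9 = 54 days in).
June 12, 2050 is 180 days after the start; 180 ÷ 9 = 20 remainder 0. Last occurrence in the window: #21 on June 12, 2050.
Occurrences #7 through #21: 15 in total.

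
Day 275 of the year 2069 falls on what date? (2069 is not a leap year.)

January has 31 days (275 − 31 = 244 remain).
February has 28 days (244 − 28 = 216 remain).
March has 31 days (216 − 31 = 185 remain).
April has 30 days (185 − 30 = 155 remain).
May has 31 days (155 − 31 = 124 remain).
June has 30 days (124 − 30 = 94 remain).
July has 31 days (94 − 31 = 63 remain).
August has 31 days (63 − 31 = 32 remain).
September has 30 days (32 − 30 = 2 remain).
2 into October → October 2.

2 October 2069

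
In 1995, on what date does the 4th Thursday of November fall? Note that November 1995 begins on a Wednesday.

November 1995 begins on a Wednesday, so the first Thursday is November 2 (1 day later).
The 4th Thursday is 3 weeks later: 2 + 21 = 23.

1995-11-23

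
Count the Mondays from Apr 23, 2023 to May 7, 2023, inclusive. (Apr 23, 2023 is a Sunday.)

Apr 23, 2023 is a Sunday; the first Monday on or after it is Apr 24, 2023 (1 day later).
From Apr 24, 2023 to May 7, 2023: 6 + 7 = 13 days (rest of Apr, May).
13 ÷ 7 = 1 full weeks with remainder 6, so 1 more Mondays after the first → 2.

2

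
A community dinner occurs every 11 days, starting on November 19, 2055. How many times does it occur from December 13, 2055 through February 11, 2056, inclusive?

5

Occurrences land 11·i days after November 19, 2055 for i = 0, 1, 2, …
December 13, 2055 is 24 days after the start; 24 ÷ 11 = 2 remainder 2; since the remainder is 2, round up to i = 3. First occurrence in the window: #4 on December 22, 2055 (3×11 = 33 days in).
February 11, 2056 is 84 days after the start; 84 ÷ 11 = 7 remainder 7. Last occurrence in the window: #8 on February 4, 2056.
Occurrences #4 through #8: 5 in total.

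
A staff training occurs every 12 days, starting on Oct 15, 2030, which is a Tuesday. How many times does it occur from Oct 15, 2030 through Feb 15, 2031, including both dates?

Occurrences land 12·i days after Oct 15, 2030 for i = 0, 1, 2, …
The window opens on the start date, so the first occurrence inside is #1 on Oct 15, 2030.
Feb 15, 2031 is 123 days after the start; 123 ÷ 12 = 10 remainder 3. Last occurrence in the window: #11 on Feb 12, 2031.
Occurrences #1 through #11: 11 in total.

11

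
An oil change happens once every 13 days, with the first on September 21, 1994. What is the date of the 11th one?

The 11th occurrence is 10 intervals after the first: 10 × 13 = 130 days after September 21, 1994.
September has 30 days — 9 days to the end of September leaves 121.
October has 31 days (90 left).
November has 30 days (60 left).
December has 31 days (29 left).
29 days into January → January 29, 1995.

January 29, 1995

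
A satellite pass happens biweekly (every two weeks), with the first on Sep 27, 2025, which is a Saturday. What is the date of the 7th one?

Dec 20, 2025

The 7th occurrence is 6 intervals after the first: 6 × 14 = 84 days after Sep 27, 2025.
Sep has 30 days — 3 days to the end of Sep leaves 81.
Oct has 31 days (50 left).
Nov has 30 days (20 left).
20 days into Dec → Dec 20, 2025.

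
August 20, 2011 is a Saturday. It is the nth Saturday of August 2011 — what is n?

3rd

Day 20 falls in week ⌈20/7⌉ of the month.
Days 1–7 hold the 1st Saturday, 8–14 the 2nd, 15–21 the 3rd, 22–28 the 4th, 29–31 the 5th.
20 is in the range for the 3rd.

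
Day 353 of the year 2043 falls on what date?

December 19, 2043

January has 31 days (353 − 31 = 322 remain).
February has 28 days (322 − 28 = 294 remain).
March has 31 days (294 − 31 = 263 remain).
April has 30 days (263 − 30 = 233 remain).
May has 31 days (233 − 31 = 202 remain).
June has 30 days (202 − 30 = 172 remain).
July has 31 days (172 − 31 = 141 remain).
August has 31 days (141 − 31 = 110 remain).
September has 30 days (110 − 30 = 80 remain).
October has 31 days (80 − 31 = 49 remain).
November has 30 days (49 − 30 = 19 remain).
19 into December → December 19.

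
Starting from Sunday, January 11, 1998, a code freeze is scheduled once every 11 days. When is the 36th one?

January 31, 1999

The 36th occurrence is 35 intervals after the first: 35 × 11 = 385 days after January 11, 1998.
January has 31 days — 20 days to the end of January leaves 365.
February has 28 days (337 left).
March has 31 days (306 left).
April has 30 days (276 left).
May has 31 days (245 left).
June has 30 days (215 left).
July has 31 days (184 left).
August has 31 days (153 left).
September has 30 days (123 left).
October has 31 days (92 left).
November has 30 days (62 left).
December has 31 days (31 left).
31 days into January → January 31, 1999.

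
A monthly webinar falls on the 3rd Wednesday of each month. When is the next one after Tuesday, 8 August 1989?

16 August 1989

August 1989 starts on a Tuesday; its first Wednesday is the 2nd, so the 3rd Wednesday is the 16th — 16 August 1989.
16 August 1989 is after 8 August 1989, so that is the next one.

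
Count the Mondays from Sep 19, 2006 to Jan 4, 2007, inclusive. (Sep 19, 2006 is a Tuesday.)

15

Sep 19, 2006 is a Tuesday; the first Monday on or after it is Sep 25, 2006 (6 days later).
From Sep 25, 2006 to Jan 4, 2007: 5 + 31 + 30 + 31 + 4 = 101 days (rest of Sep, Oct, Nov, Dec, Jan).
101 ÷ 7 = 14 full weeks with remainder 3, so 14 more Mondays after the first → 15.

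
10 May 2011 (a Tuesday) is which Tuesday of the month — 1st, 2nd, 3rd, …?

Day 10 falls in week ⌈10/7⌉ of the month.
Days 1–7 hold the 1st Tuesday, 8–14 the 2nd, 15–21 the 3rd, 22–28 the 4th, 29–31 the 5th.
10 is in the range for the 2nd.

2nd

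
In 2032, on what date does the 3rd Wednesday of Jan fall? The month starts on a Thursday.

Jan 21, 2032

Jan 2032 begins on a Thursday, so the first Wednesday is Jan 7 (6 days later).
The 3rd Wednesday is 2 weeks later: 7 + 14 = 21.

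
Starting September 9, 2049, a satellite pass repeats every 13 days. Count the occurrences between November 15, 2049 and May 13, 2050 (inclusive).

Occurrences land 13·i days after September 9, 2049 for i = 0, 1, 2, …
November 15, 2049 is 67 days after the start; 67 ÷ 13 = 5 remainder 2; since the remainder is 2, round up to i = 6. First occurrence in the window: #7 on November 26, 2049 (6×13 = 78 days in).
May 13, 2050 is 246 days after the start; 246 ÷ 13 = 18 remainder 12. Last occurrence in the window: #19 on May 1, 2050.
Occurrences #7 through #19: 13 in total.

13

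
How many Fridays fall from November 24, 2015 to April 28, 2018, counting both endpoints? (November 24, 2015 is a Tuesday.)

127

November 24, 2015 is a Tuesday; the first Friday on or after it is November 27, 2015 (3 days later).
From November 27, 2015 to April 28, 2018: 34 + 366 + 365 + 118 = 883 days (rest of 2015, 2016, 2017, to April 28, 2018 in 2018).
883 ÷ 7 = 126 full weeks with remainder 1, so 126 more Fridays after the first → 127.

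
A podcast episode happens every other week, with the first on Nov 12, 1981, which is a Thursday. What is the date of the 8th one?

The 8th occurrence is 7 intervals after the first: 7 × 14 = 98 days after Nov 12, 1981.
Nov has 30 days — 18 days to the end of Nov leaves 80.
Dec has 31 days (49 left).
Jan has 31 days (18 left).
18 days into Feb → Feb 18, 1982.

Feb 18, 1982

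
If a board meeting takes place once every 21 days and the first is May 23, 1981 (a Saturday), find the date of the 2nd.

The 2nd occurrence is 1 interval after the first: 1 × 21 = 21 days after May 23, 1981.
May has 31 days — 8 days to the end of May leaves 13.
13 days into June → June 13, 1981.

June 13, 1981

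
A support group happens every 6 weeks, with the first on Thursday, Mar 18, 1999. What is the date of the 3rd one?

The 3rd occurrence is 2 intervals after the first: 2 × 42 = 84 days after Mar 18, 1999.
Mar has 31 days — 13 days to the end of Mar leaves 71.
Apr has 30 days (41 left).
May has 31 days (10 left).
10 days into Jun → Jun 10, 1999.

Jun 10, 1999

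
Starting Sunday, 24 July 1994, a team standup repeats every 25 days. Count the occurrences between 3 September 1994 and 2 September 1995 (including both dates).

15

Occurrences land 25·i days after 24 July 1994 for i = 0, 1, 2, …
3 September 1994 is 41 days after the start; 41 ÷ 25 = 1 remainder 16; since the remainder is 16, round up to i = 2. First occurrence in the window: #3 on 12 September 1994 (2×25 = 50 days in).
2 September 1995 is 405 days after the start; 405 ÷ 25 = 16 remainder 5. Last occurrence in the window: #17 on 28 August 1995.
Occurrences #3 through #17: 15 in total.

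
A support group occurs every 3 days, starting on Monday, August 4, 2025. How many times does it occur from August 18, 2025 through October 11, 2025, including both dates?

Occurrences land 3·i days after August 4, 2025 for i = 0, 1, 2, …
August 18, 2025 is 14 days after the start; 14 ÷ 3 = 4 remainder 2; since the remainder is 2, round up to i = 5. First occurrence in the window: #6 on August 19, 2025 (5×3 = 15 days in).
October 11, 2025 is 68 days after the start; 68 ÷ 3 = 22 remainder 2. Last occurrence in the window: #23 on October 9, 2025.
Occurrences #6 through #23: 18 in total.

18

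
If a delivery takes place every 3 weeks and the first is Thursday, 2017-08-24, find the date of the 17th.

The 17th occurrence is 16 intervals after the first: 16 × 21 = 336 days after 2017-08-24.
August has 31 days — 7 days to the end of August leaves 329.
September has 30 days (299 left).
October has 31 days (268 left).
November has 30 days (238 left).
December has 31 days (207 left).
January has 31 days (176 left).
February has 28 days (148 left).
March has 31 days (117 left).
April has 30 days (87 left).
May has 31 days (56 left).
June has 30 days (26 left).
26 days into July → 2018-07-26.

2018-07-26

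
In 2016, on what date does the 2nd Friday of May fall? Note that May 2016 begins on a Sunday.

2016-05-13

May 2016 begins on a Sunday, so the first Friday is May 6 (5 days later).
The 2nd Friday is 1 weeks later: 6 + 7 = 13.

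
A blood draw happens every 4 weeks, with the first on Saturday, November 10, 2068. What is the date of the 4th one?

The 4th occurrence is 3 intervals after the first: 3 × 28 = 84 days after November 10, 2068.
November has 30 days — 20 days to the end of November leaves 64.
December has 31 days (33 left).
January has 31 days (2 left).
2 days into February → February 2, 2069.

February 2, 2069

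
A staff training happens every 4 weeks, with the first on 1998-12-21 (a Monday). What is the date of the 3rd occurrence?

1999-02-15

The 3rd occurrence is 2 intervals after the first: 2 × 28 = 56 days after 1998-12-21.
December has 31 days — 10 days to the end of December leaves 46.
January has 31 days (15 left).
15 days into February → 1999-02-15.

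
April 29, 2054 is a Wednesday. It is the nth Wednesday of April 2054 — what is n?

5th

Day 29 falls in week ⌈29/7⌉ of the month.
Days 1–7 hold the 1st Wednesday, 8–14 the 2nd, 15–21 the 3rd, 22–28 the 4th, 29–31 the 5th.
29 is in the range for the 5th.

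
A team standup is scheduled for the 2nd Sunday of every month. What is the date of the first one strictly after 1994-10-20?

October 1994 starts on a Saturday; its first Sunday is the 2nd, so the 2nd Sunday is the 9th — 1994-10-09.
That is not after 1994-10-20, so look at November 1994.
November 1994 starts on a Tuesday; its first Sunday is the 6th, so the 2nd Sunday is the 13th — 1994-11-13.

1994-11-13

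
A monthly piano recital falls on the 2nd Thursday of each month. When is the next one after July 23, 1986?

August 14, 1986

July 1986 starts on a Tuesday; its first Thursday is the 3rd, so the 2nd Thursday is the 10th — July 10, 1986.
That is not after July 23, 1986, so look at August 1986.
August 1986 starts on a Friday; its first Thursday is the 7th, so the 2nd Thursday is the 14th — August 14, 1986.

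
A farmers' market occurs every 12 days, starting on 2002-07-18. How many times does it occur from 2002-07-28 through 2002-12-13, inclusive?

12

Occurrences land 12·i days after 2002-07-18 for i = 0, 1, 2, …
2002-07-28 is 10 days after the start; 10 ÷ 12 = 0 remainder 10; since the remainder is 10, round up to i = 1. First occurrence in the window: #2 on 2002-07-30 (1×12 = 12 days in).
2002-12-13 is 148 days after the start; 148 ÷ 12 = 12 remainder 4. Last occurrence in the window: #13 on 2002-12-09.
Occurrences #2 through #13: 12 in total.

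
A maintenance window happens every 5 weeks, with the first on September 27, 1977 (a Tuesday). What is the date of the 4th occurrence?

The 4th occurrence is 3 intervals after the first: 3 × 35 = 105 days after September 27, 1977.
September has 30 days — 3 days to the end of September leaves 102.
October has 31 days (71 left).
November has 30 days (41 left).
December has 31 days (10 left).
10 days into January → January 10, 1978.

January 10, 1978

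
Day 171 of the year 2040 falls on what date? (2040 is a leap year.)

19 June 2040

January has 31 days (171 − 31 = 140 remain).
February has 29 days (140 − 29 = 111 remain).
March has 31 days (111 − 31 = 80 remain).
April has 30 days (80 − 30 = 50 remain).
May has 31 days (50 − 31 = 19 remain).
19 into June → June 19.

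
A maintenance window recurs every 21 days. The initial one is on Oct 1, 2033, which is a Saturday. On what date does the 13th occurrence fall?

Jun 10, 2034

The 13th occurrence is 12 intervals after the first: 12 × 21 = 252 days after Oct 1, 2033.
Oct has 31 days — 30 days to the end of Oct leaves 222.
Nov has 30 days (192 left).
Dec has 31 days (161 left).
Jan has 31 days (130 left).
Feb has 28 days (102 left).
Mar has 31 days (71 left).
Apr has 30 days (41 left).
May has 31 days (10 left).
10 days into Jun → Jun 10, 2034.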